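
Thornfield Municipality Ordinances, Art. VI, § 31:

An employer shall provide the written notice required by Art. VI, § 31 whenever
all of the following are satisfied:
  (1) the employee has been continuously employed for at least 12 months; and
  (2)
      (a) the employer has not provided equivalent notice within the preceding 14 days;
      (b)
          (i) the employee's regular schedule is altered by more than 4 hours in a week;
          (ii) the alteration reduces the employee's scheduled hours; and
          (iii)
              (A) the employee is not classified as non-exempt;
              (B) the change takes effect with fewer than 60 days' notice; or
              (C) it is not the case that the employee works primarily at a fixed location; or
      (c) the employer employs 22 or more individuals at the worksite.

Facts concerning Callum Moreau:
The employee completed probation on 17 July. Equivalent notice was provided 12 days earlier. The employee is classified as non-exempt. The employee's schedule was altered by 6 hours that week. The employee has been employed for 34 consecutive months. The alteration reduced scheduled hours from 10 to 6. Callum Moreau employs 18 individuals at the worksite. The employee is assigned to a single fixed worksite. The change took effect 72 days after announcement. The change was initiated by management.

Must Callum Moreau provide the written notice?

No — not required.

(1) tenure ≥ 12 mo. — holds.
(a) no recent notice — fails.
(i) schedule shift > 4h — holds.
(ii) hours reduced — met.
(A) not (non-exempt) — not met.
(B) < 60 days' notice — fails.
(C) not (fixed location) — fails.
(iii): F OR F OR F → false.
(b): T AND T AND F → false.
(c) ≥ 22 at site — not met.
(2) = F OR F OR F = false.
Overall: T AND F → false.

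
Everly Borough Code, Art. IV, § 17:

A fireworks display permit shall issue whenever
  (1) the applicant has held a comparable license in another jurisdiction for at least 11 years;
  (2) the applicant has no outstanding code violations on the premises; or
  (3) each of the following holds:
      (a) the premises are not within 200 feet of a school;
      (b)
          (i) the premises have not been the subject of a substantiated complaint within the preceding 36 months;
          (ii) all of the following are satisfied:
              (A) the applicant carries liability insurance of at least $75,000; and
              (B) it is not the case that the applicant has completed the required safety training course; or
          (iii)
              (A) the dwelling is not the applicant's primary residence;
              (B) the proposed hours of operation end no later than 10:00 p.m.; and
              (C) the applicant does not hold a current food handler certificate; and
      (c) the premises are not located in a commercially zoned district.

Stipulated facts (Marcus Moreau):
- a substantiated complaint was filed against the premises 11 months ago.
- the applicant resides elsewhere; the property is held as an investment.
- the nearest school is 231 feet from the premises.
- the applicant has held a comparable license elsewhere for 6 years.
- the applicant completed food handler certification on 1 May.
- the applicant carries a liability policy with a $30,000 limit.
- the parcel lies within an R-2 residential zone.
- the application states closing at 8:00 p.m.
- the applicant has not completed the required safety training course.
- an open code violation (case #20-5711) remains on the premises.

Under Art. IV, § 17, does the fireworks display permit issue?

No — denied.

(1) prior license ≥ 11 yr — fails.
(2) no code violations — not satisfied.
(a) ≥200 ft from school — holds.
(i) no complaint in 36 mo. — fails.
(A) insurance ≥ $75,000 — not met.
(B) not (safety training) — holds.
So (ii) is not satisfied (F AND T).
(A) not (primary residence) — satisfied.
(B) closes by 10 p.m. — holds.
(C) not (food handler cert.) — fails.
(iii): T AND T AND F → false.
(b): F OR F OR F → false.
(c) not (commercially zoned) — met.
(3) = T AND F AND T = false.
Overall = F OR F OR F = false.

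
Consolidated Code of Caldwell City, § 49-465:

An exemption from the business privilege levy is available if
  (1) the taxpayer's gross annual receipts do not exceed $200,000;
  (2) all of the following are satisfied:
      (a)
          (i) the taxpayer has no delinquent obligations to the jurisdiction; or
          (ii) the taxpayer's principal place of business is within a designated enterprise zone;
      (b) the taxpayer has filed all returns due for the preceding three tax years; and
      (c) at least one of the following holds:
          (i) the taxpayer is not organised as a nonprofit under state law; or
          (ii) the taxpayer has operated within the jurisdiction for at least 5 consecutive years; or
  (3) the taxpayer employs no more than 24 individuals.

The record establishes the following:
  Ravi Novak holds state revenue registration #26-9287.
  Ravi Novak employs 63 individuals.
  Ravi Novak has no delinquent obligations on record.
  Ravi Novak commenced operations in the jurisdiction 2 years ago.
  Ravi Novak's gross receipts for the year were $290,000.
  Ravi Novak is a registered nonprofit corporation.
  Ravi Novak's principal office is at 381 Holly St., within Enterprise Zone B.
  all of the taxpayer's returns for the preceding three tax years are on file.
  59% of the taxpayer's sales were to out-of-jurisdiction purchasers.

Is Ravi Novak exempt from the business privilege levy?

(1) receipts ≤ $200,000 — not satisfied.
(i) no delinquency — met.
(ii) in enterprise zone — met.
(a): T OR T → true.
(b) returns current — satisfied.
(i) not (nonprofit) — not met.
(ii) ≥ 5 yrs in jurisdiction — not met.
(c) = F OR F = false.
So (2) is not satisfied (T AND T AND F).
(3) ≤ 24 employees — fails.
So Overall is not satisfied (F OR F OR F).

No — not exempt.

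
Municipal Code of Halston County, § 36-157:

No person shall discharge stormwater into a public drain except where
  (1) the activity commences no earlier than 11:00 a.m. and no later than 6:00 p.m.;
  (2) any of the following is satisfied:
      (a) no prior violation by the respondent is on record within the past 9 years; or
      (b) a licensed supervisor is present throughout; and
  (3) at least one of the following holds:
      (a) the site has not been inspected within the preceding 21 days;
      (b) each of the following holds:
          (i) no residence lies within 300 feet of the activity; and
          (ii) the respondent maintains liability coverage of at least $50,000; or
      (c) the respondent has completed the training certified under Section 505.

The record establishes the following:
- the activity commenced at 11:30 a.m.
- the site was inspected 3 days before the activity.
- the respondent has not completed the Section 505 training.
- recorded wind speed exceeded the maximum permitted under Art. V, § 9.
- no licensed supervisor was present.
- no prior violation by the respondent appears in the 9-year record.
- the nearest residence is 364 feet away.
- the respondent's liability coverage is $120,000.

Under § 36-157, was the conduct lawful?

(1) start within hours — met.
(a) no prior violation — holds.
(b) supervisor present — fails.
(2): T OR F → true.
(a) not (site inspected) — not met.
(i) no residence in 300 ft — holds.
(ii) coverage ≥ $50,000 — met.
(b): T AND T → true.
(c) training certified — fails.
(3) = F OR T OR F = true.
Overall = T AND T AND T = true.

Yes — lawful.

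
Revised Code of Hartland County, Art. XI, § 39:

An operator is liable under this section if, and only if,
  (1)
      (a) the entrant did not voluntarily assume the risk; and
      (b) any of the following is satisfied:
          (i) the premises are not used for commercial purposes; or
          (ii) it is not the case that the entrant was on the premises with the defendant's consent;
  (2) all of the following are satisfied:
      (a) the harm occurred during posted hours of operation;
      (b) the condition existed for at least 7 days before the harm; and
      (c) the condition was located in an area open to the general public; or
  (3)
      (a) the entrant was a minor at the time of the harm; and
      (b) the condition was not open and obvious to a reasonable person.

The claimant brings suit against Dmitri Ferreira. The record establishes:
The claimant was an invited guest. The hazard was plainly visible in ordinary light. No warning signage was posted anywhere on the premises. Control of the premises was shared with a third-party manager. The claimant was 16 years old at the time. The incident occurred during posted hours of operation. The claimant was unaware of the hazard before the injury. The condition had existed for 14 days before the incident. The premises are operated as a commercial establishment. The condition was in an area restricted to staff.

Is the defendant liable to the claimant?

No — not liable.

(a) no assumed risk — met.
(i) not (commercial use) — not satisfied.
(ii) not (consent to enter) — fails.
(b): F OR F → false.
So (1) is not satisfied (T AND F).
(a) during posted hours — satisfied.
(b) condition ≥7 days old — satisfied.
(c) public area — not satisfied.
(2): T AND T AND F → false.
(a) entrant a minor — holds.
(b) not open/obvious — fails.
(3): T AND F → false.
Overall: F OR F OR F → false.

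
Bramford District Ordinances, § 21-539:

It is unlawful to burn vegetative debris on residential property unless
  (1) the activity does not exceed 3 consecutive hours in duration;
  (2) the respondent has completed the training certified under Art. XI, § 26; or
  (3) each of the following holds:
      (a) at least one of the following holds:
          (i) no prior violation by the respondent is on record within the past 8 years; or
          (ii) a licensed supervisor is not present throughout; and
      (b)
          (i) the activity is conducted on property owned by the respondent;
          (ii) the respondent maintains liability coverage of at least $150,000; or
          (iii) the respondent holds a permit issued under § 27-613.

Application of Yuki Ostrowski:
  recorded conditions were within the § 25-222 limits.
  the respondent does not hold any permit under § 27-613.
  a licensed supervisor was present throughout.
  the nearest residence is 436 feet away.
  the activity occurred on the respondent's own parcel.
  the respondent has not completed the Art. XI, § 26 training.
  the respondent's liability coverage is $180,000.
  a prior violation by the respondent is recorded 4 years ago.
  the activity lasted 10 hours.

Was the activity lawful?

(1) ≤ 3 hrs duration — fails.
(2) training certified — not satisfied.
(i) no prior violation — fails.
(ii) not (supervisor present) — fails.
(a): F OR F → false.
(i) own property — holds.
(ii) coverage ≥ $150,000 — satisfied.
(iii) holds permit — not satisfied.
(b) = T OR T OR F = true.
(3) = F AND T = false.
So Overall is not satisfied (F OR F OR F).

No — unlawful.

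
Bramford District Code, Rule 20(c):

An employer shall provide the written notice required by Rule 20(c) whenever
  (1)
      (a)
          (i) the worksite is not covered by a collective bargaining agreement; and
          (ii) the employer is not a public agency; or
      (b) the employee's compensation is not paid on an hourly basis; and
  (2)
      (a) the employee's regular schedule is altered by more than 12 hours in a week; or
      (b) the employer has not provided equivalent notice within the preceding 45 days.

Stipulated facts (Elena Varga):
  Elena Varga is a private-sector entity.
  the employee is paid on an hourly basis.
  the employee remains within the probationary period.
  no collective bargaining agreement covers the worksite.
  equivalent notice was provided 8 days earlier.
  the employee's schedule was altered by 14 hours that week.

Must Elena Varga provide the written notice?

Yes — required.

(i) no CBA — met.
(ii) not (public agency) — met.
(a): T AND T → true.
(b) not (hourly-paid) — not met.
(1): T OR F → true.
(a) schedule shift > 12h — met.
(b) no recent notice — not met.
So (2) is satisfied (T OR F).
Overall = T AND T = true.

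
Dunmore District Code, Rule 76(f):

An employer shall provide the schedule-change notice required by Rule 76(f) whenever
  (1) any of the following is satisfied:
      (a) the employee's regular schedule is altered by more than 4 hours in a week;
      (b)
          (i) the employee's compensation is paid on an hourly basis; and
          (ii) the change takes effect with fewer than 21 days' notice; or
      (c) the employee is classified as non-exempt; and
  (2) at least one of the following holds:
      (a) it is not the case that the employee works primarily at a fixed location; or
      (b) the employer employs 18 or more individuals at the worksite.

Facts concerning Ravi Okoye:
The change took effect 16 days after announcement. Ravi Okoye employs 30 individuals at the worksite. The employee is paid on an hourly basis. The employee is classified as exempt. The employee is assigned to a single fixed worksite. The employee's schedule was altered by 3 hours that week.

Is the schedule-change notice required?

Yes — required.

(a) schedule shift > 4h — not satisfied.
(i) hourly-paid — met.
(ii) < 21 days' notice — met.
(b): T AND T → true.
(c) non-exempt — not satisfied.
(1) = F OR T OR F = true.
(a) not (fixed location) — not met.
(b) ≥ 18 at site — holds.
So (2) is satisfied (F OR T).
So Overall is satisfied (T AND T).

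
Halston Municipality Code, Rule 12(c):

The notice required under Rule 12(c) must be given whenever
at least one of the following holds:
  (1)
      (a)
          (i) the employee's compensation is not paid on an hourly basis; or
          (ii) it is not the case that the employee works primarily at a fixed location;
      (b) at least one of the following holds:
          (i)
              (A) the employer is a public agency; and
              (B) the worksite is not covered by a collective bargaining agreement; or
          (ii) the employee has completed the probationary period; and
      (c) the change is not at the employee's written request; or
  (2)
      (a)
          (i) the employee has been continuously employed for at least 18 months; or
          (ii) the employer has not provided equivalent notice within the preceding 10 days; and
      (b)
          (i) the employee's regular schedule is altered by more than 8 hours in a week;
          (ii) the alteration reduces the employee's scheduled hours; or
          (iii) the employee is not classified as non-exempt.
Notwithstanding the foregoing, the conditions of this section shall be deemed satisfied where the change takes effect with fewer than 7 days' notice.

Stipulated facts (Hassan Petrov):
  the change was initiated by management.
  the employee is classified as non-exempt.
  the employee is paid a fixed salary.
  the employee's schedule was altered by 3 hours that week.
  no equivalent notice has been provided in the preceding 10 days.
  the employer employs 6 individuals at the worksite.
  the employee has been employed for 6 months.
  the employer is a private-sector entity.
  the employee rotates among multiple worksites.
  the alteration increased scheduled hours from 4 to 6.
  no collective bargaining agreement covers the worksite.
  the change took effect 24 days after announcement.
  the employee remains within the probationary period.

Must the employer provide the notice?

No — not required.

(i) not (hourly-paid) — holds.
(ii) not (fixed location) — satisfied.
So (a) is satisfied (T OR T).
(A) public agency — not met.
(B) no CBA — satisfied.
(i) = F AND T = false.
(ii) past probation — not satisfied.
So (b) is not satisfied (F OR F).
(c) not employee-requested — holds.
So (1) is not satisfied (T AND F AND T).
(i) tenure ≥ 18 mo. — not satisfied.
(ii) no recent notice — satisfied.
So (a) is satisfied (F OR T).
(i) schedule shift > 8h — not satisfied.
(ii) hours reduced — fails.
(iii) not (non-exempt) — not satisfied.
(b): F OR F OR F → false.
(2) = T AND F = false.
Overall: F OR F → false.
Exception (< 7 days' notice) — not satisfied.
Result: main false OR exception false → false.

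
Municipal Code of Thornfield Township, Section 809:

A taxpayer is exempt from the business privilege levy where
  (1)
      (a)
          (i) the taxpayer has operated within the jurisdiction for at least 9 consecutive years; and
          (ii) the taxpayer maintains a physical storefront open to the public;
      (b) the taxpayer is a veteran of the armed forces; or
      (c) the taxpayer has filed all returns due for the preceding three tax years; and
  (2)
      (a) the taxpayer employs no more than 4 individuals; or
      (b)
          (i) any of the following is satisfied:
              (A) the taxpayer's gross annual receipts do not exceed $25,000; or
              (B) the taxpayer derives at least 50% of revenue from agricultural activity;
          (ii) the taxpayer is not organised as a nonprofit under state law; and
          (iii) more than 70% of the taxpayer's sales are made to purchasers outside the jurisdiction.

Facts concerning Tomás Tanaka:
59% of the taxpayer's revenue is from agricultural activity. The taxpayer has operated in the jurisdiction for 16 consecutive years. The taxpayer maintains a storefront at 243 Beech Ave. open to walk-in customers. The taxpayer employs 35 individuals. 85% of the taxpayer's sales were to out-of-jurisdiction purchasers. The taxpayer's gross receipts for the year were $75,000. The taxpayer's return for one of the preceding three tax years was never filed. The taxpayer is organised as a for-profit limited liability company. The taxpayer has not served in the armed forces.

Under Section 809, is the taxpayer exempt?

Yes — exempt.

(i) ≥ 9 yrs in jurisdiction — holds.
(ii) has storefront — met.
(a): T AND T → true.
(b) veteran — not satisfied.
(c) returns current — not met.
(1): T OR F OR F → true.
(a) ≤ 4 employees — fails.
(A) receipts ≤ $25,000 — fails.
(B) ≥50% agricultural — met.
So (i) is satisfied (F OR T).
(ii) not (nonprofit) — met.
(iii) >70% out-of-jur. sales — holds.
(b): T AND T AND T → true.
(2): F OR T → true.
So Overall is satisfied (T AND T).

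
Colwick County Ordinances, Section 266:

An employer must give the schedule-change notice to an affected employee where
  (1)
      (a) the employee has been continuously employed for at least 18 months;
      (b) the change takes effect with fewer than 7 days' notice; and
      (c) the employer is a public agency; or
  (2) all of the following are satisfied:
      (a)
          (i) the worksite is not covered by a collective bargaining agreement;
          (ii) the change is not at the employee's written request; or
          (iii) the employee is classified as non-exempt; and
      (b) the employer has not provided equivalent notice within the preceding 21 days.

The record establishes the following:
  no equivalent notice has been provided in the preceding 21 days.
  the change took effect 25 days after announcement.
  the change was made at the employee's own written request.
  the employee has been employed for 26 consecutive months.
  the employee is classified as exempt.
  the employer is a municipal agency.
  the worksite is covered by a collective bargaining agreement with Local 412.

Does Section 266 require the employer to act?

No — not required.

(a) tenure ≥ 18 mo. — met.
(b) < 7 days' notice — fails.
(c) public agency — satisfied.
(1) = T AND F AND T = false.
(i) no CBA — not satisfied.
(ii) not employee-requested — not met.
(iii) non-exempt — fails.
So (a) is not satisfied (F OR F OR F).
(b) no recent notice — satisfied.
(2) = F AND T = false.
So Overall is not satisfied (F OR F).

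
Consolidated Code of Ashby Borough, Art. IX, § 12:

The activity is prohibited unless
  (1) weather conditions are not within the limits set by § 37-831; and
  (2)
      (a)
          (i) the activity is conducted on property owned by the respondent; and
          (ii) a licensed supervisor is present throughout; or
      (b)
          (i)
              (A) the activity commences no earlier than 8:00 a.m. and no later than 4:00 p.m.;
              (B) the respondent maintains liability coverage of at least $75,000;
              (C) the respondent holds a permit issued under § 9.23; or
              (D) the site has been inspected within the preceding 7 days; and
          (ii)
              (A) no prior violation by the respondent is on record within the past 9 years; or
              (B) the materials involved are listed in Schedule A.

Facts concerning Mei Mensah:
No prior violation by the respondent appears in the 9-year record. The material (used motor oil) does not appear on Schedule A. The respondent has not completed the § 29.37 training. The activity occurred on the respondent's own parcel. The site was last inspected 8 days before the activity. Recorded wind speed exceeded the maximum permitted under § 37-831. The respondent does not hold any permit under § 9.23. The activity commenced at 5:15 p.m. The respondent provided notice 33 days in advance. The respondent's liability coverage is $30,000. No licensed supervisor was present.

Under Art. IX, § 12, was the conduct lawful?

No — unlawful.

(1) not (weather ok) — holds.
(i) own property — satisfied.
(ii) supervisor present — not met.
So (a) is not satisfied (T AND F).
(A) start within hours — not satisfied.
(B) coverage ≥ $75,000 — not met.
(C) holds permit — fails.
(D) site inspected — not satisfied.
So (i) is not satisfied (F OR F OR F OR F).
(A) no prior violation — met.
(B) Schedule A material — fails.
(ii) = T OR F = true.
(b) = F AND T = false.
So (2) is not satisfied (F OR F).
Overall = T AND F = false.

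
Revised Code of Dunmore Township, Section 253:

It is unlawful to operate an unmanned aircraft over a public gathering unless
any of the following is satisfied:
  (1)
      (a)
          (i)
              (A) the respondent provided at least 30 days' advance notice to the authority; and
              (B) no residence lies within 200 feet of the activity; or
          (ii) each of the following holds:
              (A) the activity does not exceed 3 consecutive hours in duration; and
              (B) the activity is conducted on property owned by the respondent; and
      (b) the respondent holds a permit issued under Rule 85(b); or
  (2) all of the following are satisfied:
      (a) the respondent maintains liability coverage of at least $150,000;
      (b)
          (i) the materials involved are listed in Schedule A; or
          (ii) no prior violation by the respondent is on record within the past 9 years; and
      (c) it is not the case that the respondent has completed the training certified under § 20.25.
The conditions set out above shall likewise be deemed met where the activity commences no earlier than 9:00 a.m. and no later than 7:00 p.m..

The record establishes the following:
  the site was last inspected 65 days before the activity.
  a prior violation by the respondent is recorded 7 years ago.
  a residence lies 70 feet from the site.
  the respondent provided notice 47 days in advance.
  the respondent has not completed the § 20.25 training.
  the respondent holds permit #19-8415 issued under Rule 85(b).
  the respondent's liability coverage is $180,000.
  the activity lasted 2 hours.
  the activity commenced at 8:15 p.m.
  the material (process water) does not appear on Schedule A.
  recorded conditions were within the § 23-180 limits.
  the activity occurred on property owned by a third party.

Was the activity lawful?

(A) ≥30 days' notice — holds.
(B) no residence in 200 ft — not satisfied.
(i): T AND F → false.
(A) ≤ 3 hrs duration — satisfied.
(B) own property — not satisfied.
(ii) = T AND F = false.
(a) = F OR F = false.
(b) holds permit — holds.
(1): F AND T → false.
(a) coverage ≥ $150,000 — satisfied.
(i) Schedule A material — not met.
(ii) no prior violation — fails.
So (b) is not satisfied (F OR F).
(c) not (training certified) — met.
So (2) is not satisfied (T AND F AND T).
Overall = F OR F = false.
Exception (start within hours) — not satisfied.
Result: main false OR exception false → false.

No — unlawful.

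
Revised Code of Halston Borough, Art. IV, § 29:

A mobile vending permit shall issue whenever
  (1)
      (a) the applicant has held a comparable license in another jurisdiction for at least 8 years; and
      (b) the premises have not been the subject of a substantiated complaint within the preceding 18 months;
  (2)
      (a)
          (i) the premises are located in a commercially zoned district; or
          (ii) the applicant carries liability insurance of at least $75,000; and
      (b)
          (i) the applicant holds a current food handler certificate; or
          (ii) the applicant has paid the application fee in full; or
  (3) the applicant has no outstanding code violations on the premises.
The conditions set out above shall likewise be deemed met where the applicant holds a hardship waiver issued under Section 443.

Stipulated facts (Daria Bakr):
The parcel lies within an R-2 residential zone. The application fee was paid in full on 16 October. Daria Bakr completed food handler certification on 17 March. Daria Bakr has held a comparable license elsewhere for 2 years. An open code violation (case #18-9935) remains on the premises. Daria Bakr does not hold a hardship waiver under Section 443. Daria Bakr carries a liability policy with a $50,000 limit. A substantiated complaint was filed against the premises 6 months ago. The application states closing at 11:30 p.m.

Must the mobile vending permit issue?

(a) prior license ≥ 8 yr — not satisfied.
(b) no complaint in 18 mo. — not satisfied.
So (1) is not satisfied (F AND F).
(i) commercially zoned — not met.
(ii) insurance ≥ $75,000 — not satisfied.
(a): F OR F → false.
(i) food handler cert. — holds.
(ii) fee paid — holds.
So (b) is satisfied (T OR T).
(2) = F AND T = false.
(3) no code violations — not satisfied.
Overall = F OR F OR F = false.
Exception (hardship waiver) — not satisfied.
Result: main false OR exception false → false.

No — denied.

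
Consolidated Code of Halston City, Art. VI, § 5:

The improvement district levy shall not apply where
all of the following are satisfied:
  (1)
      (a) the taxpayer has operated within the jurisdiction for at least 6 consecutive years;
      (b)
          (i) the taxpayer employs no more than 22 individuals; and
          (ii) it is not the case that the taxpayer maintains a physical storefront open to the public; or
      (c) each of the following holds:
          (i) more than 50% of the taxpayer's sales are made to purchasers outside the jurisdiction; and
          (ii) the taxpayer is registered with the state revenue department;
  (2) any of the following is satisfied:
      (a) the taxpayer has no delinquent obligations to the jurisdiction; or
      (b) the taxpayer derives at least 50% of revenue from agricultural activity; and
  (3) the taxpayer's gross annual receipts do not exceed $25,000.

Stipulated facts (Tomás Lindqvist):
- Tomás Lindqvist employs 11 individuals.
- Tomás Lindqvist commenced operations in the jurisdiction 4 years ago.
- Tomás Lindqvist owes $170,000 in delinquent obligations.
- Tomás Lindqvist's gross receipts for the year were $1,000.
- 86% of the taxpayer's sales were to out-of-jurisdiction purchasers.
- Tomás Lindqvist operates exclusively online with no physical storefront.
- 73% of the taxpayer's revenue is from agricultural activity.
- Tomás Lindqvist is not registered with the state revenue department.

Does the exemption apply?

(a) ≥ 6 yrs in jurisdiction — fails.
(i) ≤ 22 employees — met.
(ii) not (has storefront) — holds.
(b): T AND T → true.
(i) >50% out-of-jur. sales — holds.
(ii) state-registered — not satisfied.
(c) = T AND F = false.
So (1) is satisfied (F OR T OR F).
(a) no delinquency — not met.
(b) ≥50% agricultural — holds.
So (2) is satisfied (F OR T).
(3) receipts ≤ $25,000 — holds.
Overall: T AND T AND T → true.

Yes — exempt.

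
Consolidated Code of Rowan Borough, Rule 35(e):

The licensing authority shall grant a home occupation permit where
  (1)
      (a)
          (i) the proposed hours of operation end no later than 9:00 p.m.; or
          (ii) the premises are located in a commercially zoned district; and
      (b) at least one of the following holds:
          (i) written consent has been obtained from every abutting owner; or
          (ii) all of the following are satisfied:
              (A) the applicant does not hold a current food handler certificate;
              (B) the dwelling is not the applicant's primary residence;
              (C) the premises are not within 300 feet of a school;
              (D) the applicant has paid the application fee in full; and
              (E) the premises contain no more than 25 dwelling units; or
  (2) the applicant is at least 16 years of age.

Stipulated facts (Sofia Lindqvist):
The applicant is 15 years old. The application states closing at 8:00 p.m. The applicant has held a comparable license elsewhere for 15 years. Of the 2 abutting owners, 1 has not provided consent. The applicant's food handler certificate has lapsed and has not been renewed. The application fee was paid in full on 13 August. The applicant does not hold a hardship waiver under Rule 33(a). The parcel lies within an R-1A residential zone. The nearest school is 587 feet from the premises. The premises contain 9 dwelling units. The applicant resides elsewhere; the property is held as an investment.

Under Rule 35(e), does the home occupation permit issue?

Yes — granted.

(i) closes by 9 p.m. — met.
(ii) commercially zoned — not met.
So (a) is satisfied (T OR F).
(i) all abutters consent — fails.
(A) not (food handler cert.) — satisfied.
(B) not (primary residence) — met.
(C) ≥300 ft from school — met.
(D) fee paid — met.
(E) ≤ 25 units — met.
(ii) = T AND T AND T AND T AND T = true.
(b): F OR T → true.
(1): T AND T → true.
(2) age ≥ 16 — not satisfied.
Overall = T OR F = true.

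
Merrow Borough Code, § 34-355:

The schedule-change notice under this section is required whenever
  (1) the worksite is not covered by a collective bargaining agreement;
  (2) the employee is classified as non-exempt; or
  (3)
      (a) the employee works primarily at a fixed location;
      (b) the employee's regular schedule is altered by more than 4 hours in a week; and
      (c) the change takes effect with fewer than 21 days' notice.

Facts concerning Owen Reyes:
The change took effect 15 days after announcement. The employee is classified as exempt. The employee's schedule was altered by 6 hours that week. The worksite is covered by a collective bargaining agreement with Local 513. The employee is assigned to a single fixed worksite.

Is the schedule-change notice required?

Yes — required.

(1) no CBA — fails.
(2) non-exempt — not satisfied.
(a) fixed location — satisfied.
(b) schedule shift > 4h — holds.
(c) < 21 days' notice — satisfied.
So (3) is satisfied (T AND T AND T).
Overall = F OR F OR T = true.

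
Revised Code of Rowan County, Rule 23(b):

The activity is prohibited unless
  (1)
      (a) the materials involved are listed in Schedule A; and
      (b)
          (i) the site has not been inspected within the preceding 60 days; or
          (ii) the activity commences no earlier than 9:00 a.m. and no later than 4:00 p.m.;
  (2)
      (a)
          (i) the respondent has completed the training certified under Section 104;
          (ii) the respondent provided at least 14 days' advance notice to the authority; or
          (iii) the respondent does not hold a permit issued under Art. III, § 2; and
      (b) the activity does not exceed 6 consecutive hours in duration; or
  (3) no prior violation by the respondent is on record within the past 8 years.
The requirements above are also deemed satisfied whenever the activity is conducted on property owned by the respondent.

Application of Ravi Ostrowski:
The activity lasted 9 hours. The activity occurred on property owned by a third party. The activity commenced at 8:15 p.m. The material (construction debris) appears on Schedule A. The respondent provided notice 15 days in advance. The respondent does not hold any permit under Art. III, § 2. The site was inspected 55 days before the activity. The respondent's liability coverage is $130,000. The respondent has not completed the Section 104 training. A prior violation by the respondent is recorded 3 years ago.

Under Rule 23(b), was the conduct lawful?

(a) Schedule A material — holds.
(i) not (site inspected) — fails.
(ii) start within hours — not satisfied.
(b) = F OR F = false.
So (1) is not satisfied (T AND F).
(i) training certified — not satisfied.
(ii) ≥14 days' notice — holds.
(iii) not (holds permit) — satisfied.
(a): F OR T OR T → true.
(b) ≤ 6 hrs duration — fails.
(2) = T AND F = false.
(3) no prior violation — not satisfied.
Overall = F OR F OR F = false.
Exception (own property) — not satisfied.
Result: main false OR exception false → false.

No — unlawful.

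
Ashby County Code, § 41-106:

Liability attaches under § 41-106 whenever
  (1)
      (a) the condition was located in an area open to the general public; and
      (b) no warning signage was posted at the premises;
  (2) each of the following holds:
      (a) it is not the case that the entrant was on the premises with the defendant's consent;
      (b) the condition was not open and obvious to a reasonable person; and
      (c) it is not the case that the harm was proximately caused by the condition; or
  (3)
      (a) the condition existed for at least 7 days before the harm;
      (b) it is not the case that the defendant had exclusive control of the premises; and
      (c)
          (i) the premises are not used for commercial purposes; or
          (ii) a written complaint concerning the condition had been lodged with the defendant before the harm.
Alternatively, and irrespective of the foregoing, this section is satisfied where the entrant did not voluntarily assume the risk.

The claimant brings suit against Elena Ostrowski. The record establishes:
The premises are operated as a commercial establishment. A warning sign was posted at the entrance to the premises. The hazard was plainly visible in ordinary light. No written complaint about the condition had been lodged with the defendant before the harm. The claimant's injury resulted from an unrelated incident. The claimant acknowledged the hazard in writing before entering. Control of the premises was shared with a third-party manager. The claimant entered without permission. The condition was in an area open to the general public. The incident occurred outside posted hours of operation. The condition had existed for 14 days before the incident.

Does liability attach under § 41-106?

No — not liable.

(a) public area — holds.
(b) no signage posted — not satisfied.
So (1) is not satisfied (T AND F).
(a) not (consent to enter) — met.
(b) not open/obvious — not met.
(c) not (proximate cause) — met.
(2) = T AND F AND T = false.
(a) condition ≥7 days old — met.
(b) not (exclusive control) — met.
(i) not (commercial use) — fails.
(ii) complaint lodged — not met.
So (c) is not satisfied (F OR F).
(3) = T AND T AND F = false.
So Overall is not satisfied (F OR F OR F).
Exception (no assumed risk) — not satisfied.
Result: main false OR exception false → false.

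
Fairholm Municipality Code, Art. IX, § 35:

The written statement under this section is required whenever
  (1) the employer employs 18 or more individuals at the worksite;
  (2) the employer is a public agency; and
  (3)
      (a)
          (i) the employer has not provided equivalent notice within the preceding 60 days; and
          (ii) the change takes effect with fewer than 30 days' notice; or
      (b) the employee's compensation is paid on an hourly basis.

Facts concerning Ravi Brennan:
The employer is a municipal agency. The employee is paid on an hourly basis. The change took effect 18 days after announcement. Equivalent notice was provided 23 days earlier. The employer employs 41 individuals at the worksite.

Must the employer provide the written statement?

(1) ≥ 18 at site — holds.
(2) public agency — satisfied.
(i) no recent notice — fails.
(ii) < 30 days' notice — met.
So (a) is not satisfied (F AND T).
(b) hourly-paid — satisfied.
So (3) is satisfied (F OR T).
Overall = T AND T AND T = true.

Yes — required.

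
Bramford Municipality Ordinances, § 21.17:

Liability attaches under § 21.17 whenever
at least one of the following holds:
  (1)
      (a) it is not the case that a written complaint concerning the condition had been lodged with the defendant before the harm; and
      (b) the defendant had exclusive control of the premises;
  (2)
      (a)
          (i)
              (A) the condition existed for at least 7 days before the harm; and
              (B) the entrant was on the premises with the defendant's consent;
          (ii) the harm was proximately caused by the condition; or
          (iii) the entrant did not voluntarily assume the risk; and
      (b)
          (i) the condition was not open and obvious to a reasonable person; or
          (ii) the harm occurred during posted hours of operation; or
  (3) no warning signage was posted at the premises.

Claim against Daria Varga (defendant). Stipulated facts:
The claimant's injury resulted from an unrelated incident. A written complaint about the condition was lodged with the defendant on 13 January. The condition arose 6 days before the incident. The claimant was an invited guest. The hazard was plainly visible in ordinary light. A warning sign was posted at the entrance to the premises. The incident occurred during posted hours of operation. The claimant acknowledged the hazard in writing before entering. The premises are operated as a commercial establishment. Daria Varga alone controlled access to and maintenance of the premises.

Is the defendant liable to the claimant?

No — not liable.

(a) not (complaint lodged) — not satisfied.
(b) exclusive control — met.
So (1) is not satisfied (F AND T).
(A) condition ≥7 days old — not met.
(B) consent to enter — satisfied.
So (i) is not satisfied (F AND T).
(ii) proximate cause — not met.
(iii) no assumed risk — not met.
(a): F OR F OR F → false.
(i) not open/obvious — fails.
(ii) during posted hours — satisfied.
So (b) is satisfied (F OR T).
So (2) is not satisfied (F AND T).
(3) no signage posted — not met.
So Overall is not satisfied (F OR F OR F).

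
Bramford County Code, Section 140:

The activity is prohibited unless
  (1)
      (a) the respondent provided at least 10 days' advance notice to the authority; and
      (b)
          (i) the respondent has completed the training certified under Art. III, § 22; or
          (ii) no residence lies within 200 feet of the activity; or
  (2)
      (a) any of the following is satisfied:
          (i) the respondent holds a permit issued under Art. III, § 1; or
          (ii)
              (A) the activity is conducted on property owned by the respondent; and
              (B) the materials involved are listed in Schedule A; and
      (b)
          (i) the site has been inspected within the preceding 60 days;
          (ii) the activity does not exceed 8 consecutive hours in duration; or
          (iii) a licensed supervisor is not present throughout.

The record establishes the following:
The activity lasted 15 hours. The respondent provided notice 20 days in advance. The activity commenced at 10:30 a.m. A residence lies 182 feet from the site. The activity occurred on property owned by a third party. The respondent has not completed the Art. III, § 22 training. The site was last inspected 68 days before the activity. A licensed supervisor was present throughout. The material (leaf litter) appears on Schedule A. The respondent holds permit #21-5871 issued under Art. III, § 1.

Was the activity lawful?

(a) ≥10 days' notice — met.
(i) training certified — not satisfied.
(ii) no residence in 200 ft — fails.
(b): F OR F → false.
So (1) is not satisfied (T AND F).
(i) holds permit — satisfied.
(A) own property — fails.
(B) Schedule A material — holds.
So (ii) is not satisfied (F AND T).
(a): T OR F → true.
(i) site inspected — fails.
(ii) ≤ 8 hrs duration — fails.
(iii) not (supervisor present) — not satisfied.
(b): F OR F OR F → false.
(2): T AND F → false.
Overall = F OR F = false.

No — unlawful.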